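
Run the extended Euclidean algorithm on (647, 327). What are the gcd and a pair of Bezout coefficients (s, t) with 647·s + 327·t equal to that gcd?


Euclidean algorithm on (647, 327) — divide until remainder is 0:
  647 = 1 · 327 + 320
  327 = 1 · 320 + 7
  320 = 45 · 7 + 5
  7 = 1 · 5 + 2
  5 = 2 · 2 + 1
  2 = 2 · 1 + 0
gcd(647, 327) = 1.
Track Bezout coefficients alongside the remainders: start with r₀ = 647 = a·1 + b·0 (s = 1, t = 0) and r₁ = 327 = a·0 + b·1 (s = 0, t = 1); each new remainder r_{k+1} = r_{k-1} − q_k·r_k inherits s_{k+1} = s_{k-1} − q_k·s_k, t_{k+1} = t_{k-1} − q_k·t_k, so r_k = a·s_k + b·t_k at every step:
  q = 1: r = 320, s = 1 − 1·0 = 1, t = 0 − 1·1 = -1  (check: 647·1 + 327·(-1) = 320)
  q = 1: r = 7, s = 0 − 1·1 = -1, t = 1 − 1·(-1) = 2  (check: 647·(-1) + 327·2 = 7)
  q = 45: r = 5, s = 1 − 45·(-1) = 46, t = -1 − 45·2 = -91  (check: 647·46 + 327·(-91) = 5)
  q = 1: r = 2, s = -1 − 1·46 = -47, t = 2 − 1·(-91) = 93  (check: 647·(-47) + 327·93 = 2)
  q = 2: r = 1, s = 46 − 2·(-47) = 140, t = -91 − 2·93 = -277  (check: 647·140 + 327·(-277) = 1)
The row with r = 1 (the gcd) gives the Bezout coefficients s = 140, t = -277.
Result: 647 · (140) + 327 · (-277) = 1.

gcd(647, 327) = 1; s = 140, t = -277 (check: 647·140 + 327·(-277) = 1).


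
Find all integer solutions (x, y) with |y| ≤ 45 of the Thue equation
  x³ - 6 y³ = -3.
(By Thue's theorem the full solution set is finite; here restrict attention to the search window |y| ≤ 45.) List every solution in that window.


The equation is x³ - 6y³ = -3. For fixed y, x³ = 6·y³ − 3, so a solution requires the RHS to be a perfect cube.
Strategy: iterate y from -45 to 45, compute RHS = 6·y³ − 3, and check whether it is a (positive or negative) perfect cube.
Check small values of y:
  y = 0: RHS = -3 is not a perfect cube.
  y = 1: RHS = 3 is not a perfect cube.
  y = -1: RHS = -9 is not a perfect cube.
  y = 2: RHS = 45 is not a perfect cube.
  y = -2: RHS = -51 is not a perfect cube.
  y = 3: RHS = 159 is not a perfect cube.
  y = -3: RHS = -165 is not a perfect cube.
Continuing the search up to |y| = 45 finds no solutions either.
No (x, y) in the scanned range satisfies the equation.

No integer solutions with |y| ≤ 45.


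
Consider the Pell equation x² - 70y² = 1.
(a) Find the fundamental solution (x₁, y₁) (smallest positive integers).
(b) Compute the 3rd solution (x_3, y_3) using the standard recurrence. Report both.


Step 1: Find the fundamental solution (x₁, y₁) of x² - 70y² = 1.
  Expand √70 as a continued fraction. a₀ = ⌊√70⌋ = 8; iterate m_{k+1} = d_k·a_k − m_k, d_{k+1} = (70 − m_{k+1}²)/d_k, a_{k+1} = ⌊(a₀ + m_{k+1})/d_{k+1}⌋ (starting m₀ = 0, d₀ = 1), with convergents p_k = a_k·p_{k-1} + p_{k-2}, q_k = a_k·q_{k-1} + q_{k-2} (p₋₁ = 1, q₋₁ = 0):
  k = 0: a₀ = 8; p₀/q₀ = 8/1; p₀² − 70·q₀² = 64 − 70 = -6.
  k = 1: m = 8, d = 6, a = ⌊(8 + 8)/6⌋ = 2; p/q = (2·8 + 1)/(2·1 + 0) = 17/2; p² − 70·q² = 289 − 280 = 9.
  k = 2: m = 4, d = 9, a = ⌊(8 + 4)/9⌋ = 1; p/q = (1·17 + 8)/(1·2 + 1) = 25/3; p² − 70·q² = 625 − 630 = -5.
  k = 3: m = 5, d = 5, a = ⌊(8 + 5)/5⌋ = 2; p/q = (2·25 + 17)/(2·3 + 2) = 67/8; p² − 70·q² = 4489 − 4480 = 9.
  k = 4: m = 5, d = 9, a = ⌊(8 + 5)/9⌋ = 1; p/q = (1·67 + 25)/(1·8 + 3) = 92/11; p² − 70·q² = 8464 − 8470 = -6.
  k = 5: m = 4, d = 6, a = ⌊(8 + 4)/6⌋ = 2; p/q = (2·92 + 67)/(2·11 + 8) = 251/30; p² − 70·q² = 63001 − 63000 = 1.
  The first convergent with p² − 70·q² = 1 gives the fundamental solution (x₁, y₁) = (251, 30).
Step 2: Apply the recurrence (x_{n+1}, y_{n+1}) = (x₁x_n + 70y₁y_n, x₁y_n + y₁x_n) repeatedly.
  From (x_1, y_1) = (251, 30): x_2 = 251·251 + 70·30·30 = 126001; y_2 = 251·30 + 30·251 = 15060.
  From (x_2, y_2) = (126001, 15060): x_3 = 251·126001 + 70·30·15060 = 63252251; y_3 = 251·15060 + 30·126001 = 7560090.
Step 3: Verify x_3² - 70·y_3² = 4000847256567001 - 4000847256567000 = 1 (should be 1). ✓

(x_1, y_1) = (251, 30); (x_3, y_3) = (63252251, 7560090).


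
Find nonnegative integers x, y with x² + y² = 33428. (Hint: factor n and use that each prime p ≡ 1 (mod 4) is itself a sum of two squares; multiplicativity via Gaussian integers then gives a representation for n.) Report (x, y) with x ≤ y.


Step 1: Factor n = 33428 = 2^2 · 61 · 137.
Step 2: Check the mod-4 condition on each prime factor: 2 = 2 (special); 61 ≡ 1 (mod 4), exponent 1; 137 ≡ 1 (mod 4), exponent 1.
All primes ≡ 3 (mod 4) appear to even exponent (or don't appear), so by the two-squares theorem n IS expressible as a sum of two squares.
Step 3: Build a representation. Group n = k² · m with k = 2 and m = 61 · 137 = 8357 (a product of primes ≡ 1 (mod 4)); a representation of m scales to one of n via (k·x)² + (k·y)² = k²(x² + y²). Each prime p ≡ 1 (mod 4) is itself a sum of two squares; find a² by testing p − a² for a perfect square:
  61: 61 − 1² = 60, 61 − 2² = 57, 61 − 3² = 52, 61 − 4² = 45, 61 − 5² = 36 = 6² ⇒ 61 = 5² + 6².
  137: 137 − 1² = 136, 137 − 2² = 133, 137 − 3² = 128, 137 − 4² = 121 = 11² ⇒ 137 = 4² + 11².
  Combine using the Brahmagupta–Fibonacci identity (a² + b²)(c² + d²) = (ac − bd)² + (ad + bc)² = (ac + bd)² + (ad − bc)²:
  61 · 137 = 8357: from (5² + 6²)(4² + 11²), take (5·4 − 6·11, 5·11 + 6·4) = (20 − 66, 55 + 24) = (-46, 79); dropping signs (only squares matter) gives (46, 79); check 46² + 79² = 2116 + 6241 = 8357 ✓.
  Scale by k = 2: (2·46, 2·79) = (92, 158).
Step 4: Order so x ≤ y and verify: 92² + 158² = 8464 + 24964 = 33428 = n. ✓

n = 33428 = 92² + 158² (one valid representation with x ≤ y).


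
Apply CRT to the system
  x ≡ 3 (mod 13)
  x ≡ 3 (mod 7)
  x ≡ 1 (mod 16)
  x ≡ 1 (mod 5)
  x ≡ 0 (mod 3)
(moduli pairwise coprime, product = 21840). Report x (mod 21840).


Product of moduli M = 13 · 7 · 16 · 5 · 3 = 21840.
Merge one congruence at a time:
  Start: x ≡ 3 (mod 13).
  Combine with x ≡ 3 (mod 7); new modulus lcm = 91.
    Write x = 3 + 13·t and substitute into x ≡ 3 (mod 7): 13·t ≡ 3 − 3 = 0 (mod 7).
    Reduce coefficients mod 7: 6·t ≡ 0 (mod 7).
    The inverse of 6 mod 7 is 6 (since 6·6 = 36 = 5·7 + 1), so t ≡ 6·0 = 0 ≡ 0 (mod 7).
    Then x = 3 + 13·0 = 3, valid modulo lcm(13, 7) = 91: x ≡ 3 (mod 91).
  Combine with x ≡ 1 (mod 16); new modulus lcm = 1456.
    Write x = 3 + 91·t and substitute into x ≡ 1 (mod 16): 91·t ≡ 1 − 3 = -2 (mod 16).
    Reduce coefficients mod 16: 11·t ≡ 14 (mod 16).
    The inverse of 11 mod 16 is 3 (since 11·3 = 33 = 2·16 + 1), so t ≡ 3·14 = 42 ≡ 10 (mod 16).
    Then x = 3 + 91·10 = 913, valid modulo lcm(91, 16) = 1456: x ≡ 913 (mod 1456).
  Combine with x ≡ 1 (mod 5); new modulus lcm = 7280.
    Write x = 913 + 1456·t and substitute into x ≡ 1 (mod 5): 1456·t ≡ 1 − 913 = -912 (mod 5).
    Reduce coefficients mod 5: 1·t ≡ 3 (mod 5).
    So t ≡ 3 (mod 5).
    Then x = 913 + 1456·3 = 5281, valid modulo lcm(1456, 5) = 7280: x ≡ 5281 (mod 7280).
  Combine with x ≡ 0 (mod 3); new modulus lcm = 21840.
    Write x = 5281 + 7280·t and substitute into x ≡ 0 (mod 3): 7280·t ≡ 0 − 5281 = -5281 (mod 3).
    Reduce coefficients mod 3: 2·t ≡ 2 (mod 3).
    The inverse of 2 mod 3 is 2 (since 2·2 = 4 = 1·3 + 1), so t ≡ 2·2 = 4 ≡ 1 (mod 3).
    Then x = 5281 + 7280·1 = 12561, valid modulo lcm(7280, 3) = 21840: x ≡ 12561 (mod 21840).
Verify against each original: 12561 mod 13 = 3, 12561 mod 7 = 3, 12561 mod 16 = 1, 12561 mod 5 = 1, 12561 mod 3 = 0.

x ≡ 12561 (mod 21840).


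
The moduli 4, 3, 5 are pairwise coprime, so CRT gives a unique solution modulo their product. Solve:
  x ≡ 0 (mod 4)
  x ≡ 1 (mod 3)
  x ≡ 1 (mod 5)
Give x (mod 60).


Moduli 4, 3, 5 are pairwise coprime; by CRT there is a unique solution modulo M = 4 · 3 · 5 = 60.
Solve pairwise, accumulating the modulus:
  Start with x ≡ 0 (mod 4).
  Combine with x ≡ 1 (mod 3): since gcd(4, 3) = 1, we get a unique residue mod 12.
    Write x = 0 + 4·t and substitute into x ≡ 1 (mod 3): 4·t ≡ 1 − 0 = 1 (mod 3).
    Reduce coefficients mod 3: 1·t ≡ 1 (mod 3).
    So t ≡ 1 (mod 3).
    Then x = 0 + 4·1 = 4, valid modulo lcm(4, 3) = 12: x ≡ 4 (mod 12).
  Combine with x ≡ 1 (mod 5): since gcd(12, 5) = 1, we get a unique residue mod 60.
    Write x = 4 + 12·t and substitute into x ≡ 1 (mod 5): 12·t ≡ 1 − 4 = -3 (mod 5).
    Reduce coefficients mod 5: 2·t ≡ 2 (mod 5).
    The inverse of 2 mod 5 is 3 (since 2·3 = 6 = 1·5 + 1), so t ≡ 3·2 = 6 ≡ 1 (mod 5).
    Then x = 4 + 12·1 = 16, valid modulo lcm(12, 5) = 60: x ≡ 16 (mod 60).
Verify: 16 mod 4 = 0 ✓, 16 mod 3 = 1 ✓, 16 mod 5 = 1 ✓.

x ≡ 16 (mod 60).


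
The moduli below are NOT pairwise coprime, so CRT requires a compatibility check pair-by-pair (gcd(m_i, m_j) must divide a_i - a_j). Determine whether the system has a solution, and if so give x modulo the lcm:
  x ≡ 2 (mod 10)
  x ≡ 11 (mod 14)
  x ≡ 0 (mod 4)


Moduli 10, 14, 4 are not pairwise coprime, so CRT works modulo lcm(m_i) when all pairwise compatibility conditions hold.
Pairwise compatibility: gcd(m_i, m_j) must divide a_i - a_j for every pair.
Merge one congruence at a time:
  Start: x ≡ 2 (mod 10).
  Combine with x ≡ 11 (mod 14): gcd(10, 14) = 2, and 11 - 2 = 9 is NOT divisible by 2.
    ⇒ system is inconsistent (no integer solution).

No solution (the system is inconsistent).


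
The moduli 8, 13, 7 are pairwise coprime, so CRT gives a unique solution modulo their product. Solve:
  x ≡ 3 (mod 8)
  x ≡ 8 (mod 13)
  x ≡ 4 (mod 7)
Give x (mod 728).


Moduli 8, 13, 7 are pairwise coprime; by CRT there is a unique solution modulo M = 8 · 13 · 7 = 728.
Solve pairwise, accumulating the modulus:
  Start with x ≡ 3 (mod 8).
  Combine with x ≡ 8 (mod 13): since gcd(8, 13) = 1, we get a unique residue mod 104.
    Write x = 3 + 8·t and substitute into x ≡ 8 (mod 13): 8·t ≡ 8 − 3 = 5 (mod 13).
    The inverse of 8 mod 13 is 5 (since 8·5 = 40 = 3·13 + 1), so t ≡ 5·5 = 25 ≡ 12 (mod 13).
    Then x = 3 + 8·12 = 99, valid modulo lcm(8, 13) = 104: x ≡ 99 (mod 104).
  Combine with x ≡ 4 (mod 7): since gcd(104, 7) = 1, we get a unique residue mod 728.
    Write x = 99 + 104·t and substitute into x ≡ 4 (mod 7): 104·t ≡ 4 − 99 = -95 (mod 7).
    Reduce coefficients mod 7: 6·t ≡ 3 (mod 7).
    The inverse of 6 mod 7 is 6 (since 6·6 = 36 = 5·7 + 1), so t ≡ 6·3 = 18 ≡ 4 (mod 7).
    Then x = 99 + 104·4 = 515, valid modulo lcm(104, 7) = 728: x ≡ 515 (mod 728).
Verify: 515 mod 8 = 3 ✓, 515 mod 13 = 8 ✓, 515 mod 7 = 4 ✓.

x ≡ 515 (mod 728).


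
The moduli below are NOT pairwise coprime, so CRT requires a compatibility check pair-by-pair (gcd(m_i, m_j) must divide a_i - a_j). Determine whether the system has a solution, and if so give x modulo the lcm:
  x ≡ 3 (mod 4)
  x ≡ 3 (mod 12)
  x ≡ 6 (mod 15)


Moduli 4, 12, 15 are not pairwise coprime, so CRT works modulo lcm(m_i) when all pairwise compatibility conditions hold.
Pairwise compatibility: gcd(m_i, m_j) must divide a_i - a_j for every pair.
Merge one congruence at a time:
  Start: x ≡ 3 (mod 4).
  Combine with x ≡ 3 (mod 12): gcd(4, 12) = 4; 3 - 3 = 0, which IS divisible by 4, so compatible.
    Write x = 3 + 4·t and substitute into x ≡ 3 (mod 12): 4·t ≡ 3 − 3 = 0 (mod 12).
    Divide the congruence (and modulus) by g = 4: 1·t ≡ 0 (mod 3).
    So t ≡ 0 (mod 3).
    Then x = 3 + 4·0 = 3, valid modulo lcm(4, 12) = 12: x ≡ 3 (mod 12).
  Combine with x ≡ 6 (mod 15): gcd(12, 15) = 3; 6 - 3 = 3, which IS divisible by 3, so compatible.
    Write x = 3 + 12·t and substitute into x ≡ 6 (mod 15): 12·t ≡ 6 − 3 = 3 (mod 15).
    Divide the congruence (and modulus) by g = 3: 4·t ≡ 1 (mod 5).
    The inverse of 4 mod 5 is 4 (since 4·4 = 16 = 3·5 + 1), so t ≡ 4·1 = 4 ≡ 4 (mod 5).
    Then x = 3 + 12·4 = 51, valid modulo lcm(12, 15) = 60: x ≡ 51 (mod 60).
Verify: 51 mod 4 = 3, 51 mod 12 = 3, 51 mod 15 = 6.

x ≡ 51 (mod 60).


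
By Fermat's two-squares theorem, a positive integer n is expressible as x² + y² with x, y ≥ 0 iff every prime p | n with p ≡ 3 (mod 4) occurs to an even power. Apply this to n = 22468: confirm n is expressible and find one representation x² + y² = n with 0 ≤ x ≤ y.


Step 1: Factor n = 22468 = 2^2 · 41 · 137.
Step 2: Check the mod-4 condition on each prime factor: 2 = 2 (special); 41 ≡ 1 (mod 4), exponent 1; 137 ≡ 1 (mod 4), exponent 1.
All primes ≡ 3 (mod 4) appear to even exponent (or don't appear), so by the two-squares theorem n IS expressible as a sum of two squares.
Step 3: Build a representation. Group n = k² · m with k = 2 and m = 41 · 137 = 5617 (a product of primes ≡ 1 (mod 4)); a representation of m scales to one of n via (k·x)² + (k·y)² = k²(x² + y²). Each prime p ≡ 1 (mod 4) is itself a sum of two squares; find a² by testing p − a² for a perfect square:
  41: 41 − 1² = 40, 41 − 2² = 37, 41 − 3² = 32, 41 − 4² = 25 = 5² ⇒ 41 = 4² + 5².
  137: 137 − 1² = 136, 137 − 2² = 133, 137 − 3² = 128, 137 − 4² = 121 = 11² ⇒ 137 = 4² + 11².
  Combine using the Brahmagupta–Fibonacci identity (a² + b²)(c² + d²) = (ac − bd)² + (ad + bc)² = (ac + bd)² + (ad − bc)²:
  41 · 137 = 5617: from (4² + 5²)(4² + 11²), take (4·4 − 5·11, 4·11 + 5·4) = (16 − 55, 44 + 20) = (-39, 64); dropping signs (only squares matter) gives (39, 64); check 39² + 64² = 1521 + 4096 = 5617 ✓.
  Scale by k = 2: (2·39, 2·64) = (78, 128).
Step 4: Order so x ≤ y and verify: 78² + 128² = 6084 + 16384 = 22468 = n. ✓

n = 22468 = 78² + 128² (one valid representation with x ≤ y).


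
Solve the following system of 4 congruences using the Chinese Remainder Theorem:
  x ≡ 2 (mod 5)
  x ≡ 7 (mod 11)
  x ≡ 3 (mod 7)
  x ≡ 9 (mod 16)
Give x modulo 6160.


Product of moduli M = 5 · 11 · 7 · 16 = 6160.
Merge one congruence at a time:
  Start: x ≡ 2 (mod 5).
  Combine with x ≡ 7 (mod 11); new modulus lcm = 55.
    Write x = 2 + 5·t and substitute into x ≡ 7 (mod 11): 5·t ≡ 7 − 2 = 5 (mod 11).
    The inverse of 5 mod 11 is 9 (since 5·9 = 45 = 4·11 + 1), so t ≡ 9·5 = 45 ≡ 1 (mod 11).
    Then x = 2 + 5·1 = 7, valid modulo lcm(5, 11) = 55: x ≡ 7 (mod 55).
  Combine with x ≡ 3 (mod 7); new modulus lcm = 385.
    Write x = 7 + 55·t and substitute into x ≡ 3 (mod 7): 55·t ≡ 3 − 7 = -4 (mod 7).
    Reduce coefficients mod 7: 6·t ≡ 3 (mod 7).
    The inverse of 6 mod 7 is 6 (since 6·6 = 36 = 5·7 + 1), so t ≡ 6·3 = 18 ≡ 4 (mod 7).
    Then x = 7 + 55·4 = 227, valid modulo lcm(55, 7) = 385: x ≡ 227 (mod 385).
  Combine with x ≡ 9 (mod 16); new modulus lcm = 6160.
    Write x = 227 + 385·t and substitute into x ≡ 9 (mod 16): 385·t ≡ 9 − 227 = -218 (mod 16).
    Reduce coefficients mod 16: 1·t ≡ 6 (mod 16).
    So t ≡ 6 (mod 16).
    Then x = 227 + 385·6 = 2537, valid modulo lcm(385, 16) = 6160: x ≡ 2537 (mod 6160).
Verify against each original: 2537 mod 5 = 2, 2537 mod 11 = 7, 2537 mod 7 = 3, 2537 mod 16 = 9.

x ≡ 2537 (mod 6160).


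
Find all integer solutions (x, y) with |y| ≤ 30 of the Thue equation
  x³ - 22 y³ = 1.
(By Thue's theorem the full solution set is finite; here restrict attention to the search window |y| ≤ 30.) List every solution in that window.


The equation is x³ - 22y³ = 1. For fixed y, x³ = 22·y³ + 1, so a solution requires the RHS to be a perfect cube.
Strategy: iterate y from -30 to 30, compute RHS = 22·y³ + 1, and check whether it is a (positive or negative) perfect cube.
Check small values of y:
  y = 0: RHS = 1 = (1)³ ⇒ x = 1 works.
  y = 1: RHS = 23 is not a perfect cube.
  y = -1: RHS = -21 is not a perfect cube.
  y = 2: RHS = 177 is not a perfect cube.
  y = -2: RHS = -175 is not a perfect cube.
  y = 3: RHS = 595 is not a perfect cube.
  y = -3: RHS = -593 is not a perfect cube.
Continuing the search up to |y| = 30 finds no further solutions beyond those listed.
Collected solutions: (1, 0).

Solutions (with |y| ≤ 30): (1, 0).


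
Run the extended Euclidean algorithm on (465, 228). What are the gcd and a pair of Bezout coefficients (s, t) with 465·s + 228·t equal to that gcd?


Euclidean algorithm on (465, 228) — divide until remainder is 0:
  465 = 2 · 228 + 9
  228 = 25 · 9 + 3
  9 = 3 · 3 + 0
gcd(465, 228) = 3.
Track Bezout coefficients alongside the remainders: start with r₀ = 465 = a·1 + b·0 (s = 1, t = 0) and r₁ = 228 = a·0 + b·1 (s = 0, t = 1); each new remainder r_{k+1} = r_{k-1} − q_k·r_k inherits s_{k+1} = s_{k-1} − q_k·s_k, t_{k+1} = t_{k-1} − q_k·t_k, so r_k = a·s_k + b·t_k at every step:
  q = 2: r = 9, s = 1 − 2·0 = 1, t = 0 − 2·1 = -2  (check: 465·1 + 228·(-2) = 9)
  q = 25: r = 3, s = 0 − 25·1 = -25, t = 1 − 25·(-2) = 51  (check: 465·(-25) + 228·51 = 3)
The row with r = 3 (the gcd) gives the Bezout coefficients s = -25, t = 51.
Result: 465 · (-25) + 228 · (51) = 3.

gcd(465, 228) = 3; s = -25, t = 51 (check: 465·(-25) + 228·51 = 3).


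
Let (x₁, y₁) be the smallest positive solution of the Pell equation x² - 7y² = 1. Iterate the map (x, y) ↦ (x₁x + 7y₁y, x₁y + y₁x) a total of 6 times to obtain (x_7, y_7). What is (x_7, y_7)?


Step 1: Find the fundamental solution (x₁, y₁) of x² - 7y² = 1.
  Expand √7 as a continued fraction. a₀ = ⌊√7⌋ = 2; iterate m_{k+1} = d_k·a_k − m_k, d_{k+1} = (7 − m_{k+1}²)/d_k, a_{k+1} = ⌊(a₀ + m_{k+1})/d_{k+1}⌋ (starting m₀ = 0, d₀ = 1), with convergents p_k = a_k·p_{k-1} + p_{k-2}, q_k = a_k·q_{k-1} + q_{k-2} (p₋₁ = 1, q₋₁ = 0):
  k = 0: a₀ = 2; p₀/q₀ = 2/1; p₀² − 7·q₀² = 4 − 7 = -3.
  k = 1: m = 2, d = 3, a = ⌊(2 + 2)/3⌋ = 1; p/q = (1·2 + 1)/(1·1 + 0) = 3/1; p² − 7·q² = 9 − 7 = 2.
  k = 2: m = 1, d = 2, a = ⌊(2 + 1)/2⌋ = 1; p/q = (1·3 + 2)/(1·1 + 1) = 5/2; p² − 7·q² = 25 − 28 = -3.
  k = 3: m = 1, d = 3, a = ⌊(2 + 1)/3⌋ = 1; p/q = (1·5 + 3)/(1·2 + 1) = 8/3; p² − 7·q² = 64 − 63 = 1.
  The first convergent with p² − 7·q² = 1 gives the fundamental solution (x₁, y₁) = (8, 3).
Step 2: Apply the recurrence (x_{n+1}, y_{n+1}) = (x₁x_n + 7y₁y_n, x₁y_n + y₁x_n) repeatedly.
  From (x_1, y_1) = (8, 3): x_2 = 8·8 + 7·3·3 = 127; y_2 = 8·3 + 3·8 = 48.
  From (x_2, y_2) = (127, 48): x_3 = 8·127 + 7·3·48 = 2024; y_3 = 8·48 + 3·127 = 765.
  From (x_3, y_3) = (2024, 765): x_4 = 8·2024 + 7·3·765 = 32257; y_4 = 8·765 + 3·2024 = 12192.
  From (x_4, y_4) = (32257, 12192): x_5 = 8·32257 + 7·3·12192 = 514088; y_5 = 8·12192 + 3·32257 = 194307.
  From (x_5, y_5) = (514088, 194307): x_6 = 8·514088 + 7·3·194307 = 8193151; y_6 = 8·194307 + 3·514088 = 3096720.
  From (x_6, y_6) = (8193151, 3096720): x_7 = 8·8193151 + 7·3·3096720 = 130576328; y_7 = 8·3096720 + 3·8193151 = 49353213.
Step 3: Verify x_7² - 7·y_7² = 17050177433963584 - 17050177433963583 = 1 (should be 1). ✓

(x_1, y_1) = (8, 3); (x_7, y_7) = (130576328, 49353213).


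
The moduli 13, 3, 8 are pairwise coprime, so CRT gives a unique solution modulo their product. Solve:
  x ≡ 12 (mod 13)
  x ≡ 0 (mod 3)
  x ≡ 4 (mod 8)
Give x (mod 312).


Moduli 13, 3, 8 are pairwise coprime; by CRT there is a unique solution modulo M = 13 · 3 · 8 = 312.
Solve pairwise, accumulating the modulus:
  Start with x ≡ 12 (mod 13).
  Combine with x ≡ 0 (mod 3): since gcd(13, 3) = 1, we get a unique residue mod 39.
    Write x = 12 + 13·t and substitute into x ≡ 0 (mod 3): 13·t ≡ 0 − 12 = -12 (mod 3).
    Reduce coefficients mod 3: 1·t ≡ 0 (mod 3).
    So t ≡ 0 (mod 3).
    Then x = 12 + 13·0 = 12, valid modulo lcm(13, 3) = 39: x ≡ 12 (mod 39).
  Combine with x ≡ 4 (mod 8): since gcd(39, 8) = 1, we get a unique residue mod 312.
    Write x = 12 + 39·t and substitute into x ≡ 4 (mod 8): 39·t ≡ 4 − 12 = -8 (mod 8).
    Reduce coefficients mod 8: 7·t ≡ 0 (mod 8).
    The inverse of 7 mod 8 is 7 (since 7·7 = 49 = 6·8 + 1), so t ≡ 7·0 = 0 ≡ 0 (mod 8).
    Then x = 12 + 39·0 = 12, valid modulo lcm(39, 8) = 312: x ≡ 12 (mod 312).
Verify: 12 mod 13 = 12 ✓, 12 mod 3 = 0 ✓, 12 mod 8 = 4 ✓.

x ≡ 12 (mod 312).


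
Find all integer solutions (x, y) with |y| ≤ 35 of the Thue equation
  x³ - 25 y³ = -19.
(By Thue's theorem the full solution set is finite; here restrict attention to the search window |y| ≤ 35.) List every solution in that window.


The equation is x³ - 25y³ = -19. For fixed y, x³ = 25·y³ − 19, so a solution requires the RHS to be a perfect cube.
Strategy: iterate y from -35 to 35, compute RHS = 25·y³ − 19, and check whether it is a (positive or negative) perfect cube.
Check small values of y:
  y = 0: RHS = -19 is not a perfect cube.
  y = 1: RHS = 6 is not a perfect cube.
  y = -1: RHS = -44 is not a perfect cube.
  y = 2: RHS = 181 is not a perfect cube.
  y = -2: RHS = -219 is not a perfect cube.
  y = 3: RHS = 656 is not a perfect cube.
  y = -3: RHS = -694 is not a perfect cube.
Continuing the search up to |y| = 35 finds no solutions either.
No (x, y) in the scanned range satisfies the equation.

No integer solutions with |y| ≤ 35.


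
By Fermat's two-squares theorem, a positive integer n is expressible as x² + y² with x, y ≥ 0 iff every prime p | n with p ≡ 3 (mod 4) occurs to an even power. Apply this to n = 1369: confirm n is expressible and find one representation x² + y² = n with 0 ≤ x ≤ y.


Step 1: Factor n = 1369 = 37^2.
Step 2: Check the mod-4 condition on each prime factor: 37 ≡ 1 (mod 4), exponent 2.
All primes ≡ 3 (mod 4) appear to even exponent (or don't appear), so by the two-squares theorem n IS expressible as a sum of two squares.
Step 3: Build a representation. Here n = 37 · 37 is a product of primes ≡ 1 (mod 4). Each prime p ≡ 1 (mod 4) is itself a sum of two squares; find a² by testing p − a² for a perfect square:
  37: 37 − 1² = 36 = 6² ⇒ 37 = 1² + 6².
  Combine using the Brahmagupta–Fibonacci identity (a² + b²)(c² + d²) = (ac − bd)² + (ad + bc)² = (ac + bd)² + (ad − bc)²:
  37 · 37 = 1369: from (1² + 6²)(1² + 6²), take (1·1 − 6·6, 1·6 + 6·1) = (1 − 36, 6 + 6) = (-35, 12); dropping signs (only squares matter) gives (35, 12); check 35² + 12² = 1225 + 144 = 1369 ✓.
Step 4: Order so x ≤ y and verify: 12² + 35² = 144 + 1225 = 1369 = n. ✓

n = 1369 = 12² + 35² (one valid representation with x ≤ y).


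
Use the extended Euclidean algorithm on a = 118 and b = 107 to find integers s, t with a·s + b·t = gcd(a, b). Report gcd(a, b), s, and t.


Euclidean algorithm on (118, 107) — divide until remainder is 0:
  118 = 1 · 107 + 11
  107 = 9 · 11 + 8
  11 = 1 · 8 + 3
  8 = 2 · 3 + 2
  3 = 1 · 2 + 1
  2 = 2 · 1 + 0
gcd(118, 107) = 1.
Track Bezout coefficients alongside the remainders: start with r₀ = 118 = a·1 + b·0 (s = 1, t = 0) and r₁ = 107 = a·0 + b·1 (s = 0, t = 1); each new remainder r_{k+1} = r_{k-1} − q_k·r_k inherits s_{k+1} = s_{k-1} − q_k·s_k, t_{k+1} = t_{k-1} − q_k·t_k, so r_k = a·s_k + b·t_k at every step:
  q = 1: r = 11, s = 1 − 1·0 = 1, t = 0 − 1·1 = -1  (check: 118·1 + 107·(-1) = 11)
  q = 9: r = 8, s = 0 − 9·1 = -9, t = 1 − 9·(-1) = 10  (check: 118·(-9) + 107·10 = 8)
  q = 1: r = 3, s = 1 − 1·(-9) = 10, t = -1 − 1·10 = -11  (check: 118·10 + 107·(-11) = 3)
  q = 2: r = 2, s = -9 − 2·10 = -29, t = 10 − 2·(-11) = 32  (check: 118·(-29) + 107·32 = 2)
  q = 1: r = 1, s = 10 − 1·(-29) = 39, t = -11 − 1·32 = -43  (check: 118·39 + 107·(-43) = 1)
The row with r = 1 (the gcd) gives the Bezout coefficients s = 39, t = -43.
Result: 118 · (39) + 107 · (-43) = 1.

gcd(118, 107) = 1; s = 39, t = -43 (check: 118·39 + 107·(-43) = 1).


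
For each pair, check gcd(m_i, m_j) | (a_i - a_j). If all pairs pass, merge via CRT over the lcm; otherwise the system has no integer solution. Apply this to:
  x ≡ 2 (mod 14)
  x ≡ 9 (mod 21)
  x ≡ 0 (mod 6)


Moduli 14, 21, 6 are not pairwise coprime, so CRT works modulo lcm(m_i) when all pairwise compatibility conditions hold.
Pairwise compatibility: gcd(m_i, m_j) must divide a_i - a_j for every pair.
Merge one congruence at a time:
  Start: x ≡ 2 (mod 14).
  Combine with x ≡ 9 (mod 21): gcd(14, 21) = 7; 9 - 2 = 7, which IS divisible by 7, so compatible.
    Write x = 2 + 14·t and substitute into x ≡ 9 (mod 21): 14·t ≡ 9 − 2 = 7 (mod 21).
    Divide the congruence (and modulus) by g = 7: 2·t ≡ 1 (mod 3).
    The inverse of 2 mod 3 is 2 (since 2·2 = 4 = 1·3 + 1), so t ≡ 2·1 = 2 ≡ 2 (mod 3).
    Then x = 2 + 14·2 = 30, valid modulo lcm(14, 21) = 42: x ≡ 30 (mod 42).
  Combine with x ≡ 0 (mod 6): gcd(42, 6) = 6; 0 - 30 = -30, which IS divisible by 6, so compatible.
    Write x = 30 + 42·t and substitute into x ≡ 0 (mod 6): 42·t ≡ 0 − 30 = -30 (mod 6).
    Divide the congruence (and modulus) by g = 6: 7·t ≡ -5 (mod 1).
    Modulo 1 every t works; take t = 0.
    Then x = 30 + 42·0 = 30, valid modulo lcm(42, 6) = 42: x ≡ 30 (mod 42).
Verify: 30 mod 14 = 2, 30 mod 21 = 9, 30 mod 6 = 0.

x ≡ 30 (mod 42).


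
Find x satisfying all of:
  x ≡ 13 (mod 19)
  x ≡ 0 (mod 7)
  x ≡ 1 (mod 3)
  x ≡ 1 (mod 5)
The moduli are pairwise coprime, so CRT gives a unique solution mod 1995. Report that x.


Product of moduli M = 19 · 7 · 3 · 5 = 1995.
Merge one congruence at a time:
  Start: x ≡ 13 (mod 19).
  Combine with x ≡ 0 (mod 7); new modulus lcm = 133.
    Write x = 13 + 19·t and substitute into x ≡ 0 (mod 7): 19·t ≡ 0 − 13 = -13 (mod 7).
    Reduce coefficients mod 7: 5·t ≡ 1 (mod 7).
    The inverse of 5 mod 7 is 3 (since 5·3 = 15 = 2·7 + 1), so t ≡ 3·1 = 3 ≡ 3 (mod 7).
    Then x = 13 + 19·3 = 70, valid modulo lcm(19, 7) = 133: x ≡ 70 (mod 133).
  Combine with x ≡ 1 (mod 3); new modulus lcm = 399.
    Write x = 70 + 133·t and substitute into x ≡ 1 (mod 3): 133·t ≡ 1 − 70 = -69 (mod 3).
    Reduce coefficients mod 3: 1·t ≡ 0 (mod 3).
    So t ≡ 0 (mod 3).
    Then x = 70 + 133·0 = 70, valid modulo lcm(133, 3) = 399: x ≡ 70 (mod 399).
  Combine with x ≡ 1 (mod 5); new modulus lcm = 1995.
    Write x = 70 + 399·t and substitute into x ≡ 1 (mod 5): 399·t ≡ 1 − 70 = -69 (mod 5).
    Reduce coefficients mod 5: 4·t ≡ 1 (mod 5).
    The inverse of 4 mod 5 is 4 (since 4·4 = 16 = 3·5 + 1), so t ≡ 4·1 = 4 ≡ 4 (mod 5).
    Then x = 70 + 399·4 = 1666, valid modulo lcm(399, 5) = 1995: x ≡ 1666 (mod 1995).
Verify against each original: 1666 mod 19 = 13, 1666 mod 7 = 0, 1666 mod 3 = 1, 1666 mod 5 = 1.

x ≡ 1666 (mod 1995).


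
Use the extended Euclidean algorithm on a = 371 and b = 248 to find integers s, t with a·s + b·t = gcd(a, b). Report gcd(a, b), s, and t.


Euclidean algorithm on (371, 248) — divide until remainder is 0:
  371 = 1 · 248 + 123
  248 = 2 · 123 + 2
  123 = 61 · 2 + 1
  2 = 2 · 1 + 0
gcd(371, 248) = 1.
Track Bezout coefficients alongside the remainders: start with r₀ = 371 = a·1 + b·0 (s = 1, t = 0) and r₁ = 248 = a·0 + b·1 (s = 0, t = 1); each new remainder r_{k+1} = r_{k-1} − q_k·r_k inherits s_{k+1} = s_{k-1} − q_k·s_k, t_{k+1} = t_{k-1} − q_k·t_k, so r_k = a·s_k + b·t_k at every step:
  q = 1: r = 123, s = 1 − 1·0 = 1, t = 0 − 1·1 = -1  (check: 371·1 + 248·(-1) = 123)
  q = 2: r = 2, s = 0 − 2·1 = -2, t = 1 − 2·(-1) = 3  (check: 371·(-2) + 248·3 = 2)
  q = 61: r = 1, s = 1 − 61·(-2) = 123, t = -1 − 61·3 = -184  (check: 371·123 + 248·(-184) = 1)
The row with r = 1 (the gcd) gives the Bezout coefficients s = 123, t = -184.
Result: 371 · (123) + 248 · (-184) = 1.

gcd(371, 248) = 1; s = 123, t = -184 (check: 371·123 + 248·(-184) = 1).


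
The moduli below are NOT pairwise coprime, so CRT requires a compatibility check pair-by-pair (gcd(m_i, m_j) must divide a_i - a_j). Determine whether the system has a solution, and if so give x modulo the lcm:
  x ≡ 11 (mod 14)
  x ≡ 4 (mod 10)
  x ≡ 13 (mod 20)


Moduli 14, 10, 20 are not pairwise coprime, so CRT works modulo lcm(m_i) when all pairwise compatibility conditions hold.
Pairwise compatibility: gcd(m_i, m_j) must divide a_i - a_j for every pair.
Merge one congruence at a time:
  Start: x ≡ 11 (mod 14).
  Combine with x ≡ 4 (mod 10): gcd(14, 10) = 2, and 4 - 11 = -7 is NOT divisible by 2.
    ⇒ system is inconsistent (no integer solution).

No solution (the system is inconsistent).


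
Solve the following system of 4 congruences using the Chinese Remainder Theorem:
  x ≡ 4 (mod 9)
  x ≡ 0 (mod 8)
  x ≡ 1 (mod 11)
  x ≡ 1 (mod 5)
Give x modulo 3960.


Product of moduli M = 9 · 8 · 11 · 5 = 3960.
Merge one congruence at a time:
  Start: x ≡ 4 (mod 9).
  Combine with x ≡ 0 (mod 8); new modulus lcm = 72.
    Write x = 4 + 9·t and substitute into x ≡ 0 (mod 8): 9·t ≡ 0 − 4 = -4 (mod 8).
    Reduce coefficients mod 8: 1·t ≡ 4 (mod 8).
    So t ≡ 4 (mod 8).
    Then x = 4 + 9·4 = 40, valid modulo lcm(9, 8) = 72: x ≡ 40 (mod 72).
  Combine with x ≡ 1 (mod 11); new modulus lcm = 792.
    Write x = 40 + 72·t and substitute into x ≡ 1 (mod 11): 72·t ≡ 1 − 40 = -39 (mod 11).
    Reduce coefficients mod 11: 6·t ≡ 5 (mod 11).
    The inverse of 6 mod 11 is 2 (since 6·2 = 12 = 1·11 + 1), so t ≡ 2·5 = 10 ≡ 10 (mod 11).
    Then x = 40 + 72·10 = 760, valid modulo lcm(72, 11) = 792: x ≡ 760 (mod 792).
  Combine with x ≡ 1 (mod 5); new modulus lcm = 3960.
    Write x = 760 + 792·t and substitute into x ≡ 1 (mod 5): 792·t ≡ 1 − 760 = -759 (mod 5).
    Reduce coefficients mod 5: 2·t ≡ 1 (mod 5).
    The inverse of 2 mod 5 is 3 (since 2·3 = 6 = 1·5 + 1), so t ≡ 3·1 = 3 ≡ 3 (mod 5).
    Then x = 760 + 792·3 = 3136, valid modulo lcm(792, 5) = 3960: x ≡ 3136 (mod 3960).
Verify against each original: 3136 mod 9 = 4, 3136 mod 8 = 0, 3136 mod 11 = 1, 3136 mod 5 = 1.

x ≡ 3136 (mod 3960).


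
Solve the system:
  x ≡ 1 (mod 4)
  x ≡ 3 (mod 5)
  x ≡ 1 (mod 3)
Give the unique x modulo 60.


Moduli 4, 5, 3 are pairwise coprime; by CRT there is a unique solution modulo M = 4 · 5 · 3 = 60.
Solve pairwise, accumulating the modulus:
  Start with x ≡ 1 (mod 4).
  Combine with x ≡ 3 (mod 5): since gcd(4, 5) = 1, we get a unique residue mod 20.
    Write x = 1 + 4·t and substitute into x ≡ 3 (mod 5): 4·t ≡ 3 − 1 = 2 (mod 5).
    The inverse of 4 mod 5 is 4 (since 4·4 = 16 = 3·5 + 1), so t ≡ 4·2 = 8 ≡ 3 (mod 5).
    Then x = 1 + 4·3 = 13, valid modulo lcm(4, 5) = 20: x ≡ 13 (mod 20).
  Combine with x ≡ 1 (mod 3): since gcd(20, 3) = 1, we get a unique residue mod 60.
    Write x = 13 + 20·t and substitute into x ≡ 1 (mod 3): 20·t ≡ 1 − 13 = -12 (mod 3).
    Reduce coefficients mod 3: 2·t ≡ 0 (mod 3).
    The inverse of 2 mod 3 is 2 (since 2·2 = 4 = 1·3 + 1), so t ≡ 2·0 = 0 ≡ 0 (mod 3).
    Then x = 13 + 20·0 = 13, valid modulo lcm(20, 3) = 60: x ≡ 13 (mod 60).
Verify: 13 mod 4 = 1 ✓, 13 mod 5 = 3 ✓, 13 mod 3 = 1 ✓.

x ≡ 13 (mod 60).


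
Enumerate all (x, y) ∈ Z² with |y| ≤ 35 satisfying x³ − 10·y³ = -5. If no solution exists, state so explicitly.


The equation is x³ - 10y³ = -5. For fixed y, x³ = 10·y³ − 5, so a solution requires the RHS to be a perfect cube.
Strategy: iterate y from -35 to 35, compute RHS = 10·y³ − 5, and check whether it is a (positive or negative) perfect cube.
Check small values of y:
  y = 0: RHS = -5 is not a perfect cube.
  y = 1: RHS = 5 is not a perfect cube.
  y = -1: RHS = -15 is not a perfect cube.
  y = 2: RHS = 75 is not a perfect cube.
  y = -2: RHS = -85 is not a perfect cube.
  y = 3: RHS = 265 is not a perfect cube.
  y = -3: RHS = -275 is not a perfect cube.
Continuing the search up to |y| = 35 finds no solutions either.
No (x, y) in the scanned range satisfies the equation.

No integer solutions with |y| ≤ 35.


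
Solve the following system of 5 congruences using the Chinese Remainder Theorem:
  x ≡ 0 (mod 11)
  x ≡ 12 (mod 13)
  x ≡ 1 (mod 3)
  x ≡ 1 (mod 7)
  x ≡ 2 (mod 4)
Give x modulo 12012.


Product of moduli M = 11 · 13 · 3 · 7 · 4 = 12012.
Merge one congruence at a time:
  Start: x ≡ 0 (mod 11).
  Combine with x ≡ 12 (mod 13); new modulus lcm = 143.
    Write x = 0 + 11·t and substitute into x ≡ 12 (mod 13): 11·t ≡ 12 − 0 = 12 (mod 13).
    The inverse of 11 mod 13 is 6 (since 11·6 = 66 = 5·13 + 1), so t ≡ 6·12 = 72 ≡ 7 (mod 13).
    Then x = 0 + 11·7 = 77, valid modulo lcm(11, 13) = 143: x ≡ 77 (mod 143).
  Combine with x ≡ 1 (mod 3); new modulus lcm = 429.
    Write x = 77 + 143·t and substitute into x ≡ 1 (mod 3): 143·t ≡ 1 − 77 = -76 (mod 3).
    Reduce coefficients mod 3: 2·t ≡ 2 (mod 3).
    The inverse of 2 mod 3 is 2 (since 2·2 = 4 = 1·3 + 1), so t ≡ 2·2 = 4 ≡ 1 (mod 3).
    Then x = 77 + 143·1 = 220, valid modulo lcm(143, 3) = 429: x ≡ 220 (mod 429).
  Combine with x ≡ 1 (mod 7); new modulus lcm = 3003.
    Write x = 220 + 429·t and substitute into x ≡ 1 (mod 7): 429·t ≡ 1 − 220 = -219 (mod 7).
    Reduce coefficients mod 7: 2·t ≡ 5 (mod 7).
    The inverse of 2 mod 7 is 4 (since 2·4 = 8 = 1·7 + 1), so t ≡ 4·5 = 20 ≡ 6 (mod 7).
    Then x = 220 + 429·6 = 2794, valid modulo lcm(429, 7) = 3003: x ≡ 2794 (mod 3003).
  Combine with x ≡ 2 (mod 4); new modulus lcm = 12012.
    Write x = 2794 + 3003·t and substitute into x ≡ 2 (mod 4): 3003·t ≡ 2 − 2794 = -2792 (mod 4).
    Reduce coefficients mod 4: 3·t ≡ 0 (mod 4).
    The inverse of 3 mod 4 is 3 (since 3·3 = 9 = 2·4 + 1), so t ≡ 3·0 = 0 ≡ 0 (mod 4).
    Then x = 2794 + 3003·0 = 2794, valid modulo lcm(3003, 4) = 12012: x ≡ 2794 (mod 12012).
Verify against each original: 2794 mod 11 = 0, 2794 mod 13 = 12, 2794 mod 3 = 1, 2794 mod 7 = 1, 2794 mod 4 = 2.

x ≡ 2794 (mod 12012).


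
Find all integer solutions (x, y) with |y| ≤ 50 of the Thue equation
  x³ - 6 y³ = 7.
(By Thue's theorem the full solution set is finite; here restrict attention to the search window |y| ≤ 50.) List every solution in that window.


The equation is x³ - 6y³ = 7. For fixed y, x³ = 6·y³ + 7, so a solution requires the RHS to be a perfect cube.
Strategy: iterate y from -50 to 50, compute RHS = 6·y³ + 7, and check whether it is a (positive or negative) perfect cube.
Check small values of y:
  y = 0: RHS = 7 is not a perfect cube.
  y = 1: RHS = 13 is not a perfect cube.
  y = -1: RHS = 1 = (1)³ ⇒ x = 1 works.
  y = 2: RHS = 55 is not a perfect cube.
  y = -2: RHS = -41 is not a perfect cube.
  y = 3: RHS = 169 is not a perfect cube.
  y = -3: RHS = -155 is not a perfect cube.
Continuing the search up to |y| = 50 finds no further solutions beyond those listed.
Collected solutions: (1, -1).

Solutions (with |y| ≤ 50): (1, -1).


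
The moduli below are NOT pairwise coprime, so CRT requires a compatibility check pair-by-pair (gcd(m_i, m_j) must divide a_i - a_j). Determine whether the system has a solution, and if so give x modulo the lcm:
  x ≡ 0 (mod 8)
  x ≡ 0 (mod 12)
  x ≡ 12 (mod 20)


Moduli 8, 12, 20 are not pairwise coprime, so CRT works modulo lcm(m_i) when all pairwise compatibility conditions hold.
Pairwise compatibility: gcd(m_i, m_j) must divide a_i - a_j for every pair.
Merge one congruence at a time:
  Start: x ≡ 0 (mod 8).
  Combine with x ≡ 0 (mod 12): gcd(8, 12) = 4; 0 - 0 = 0, which IS divisible by 4, so compatible.
    Write x = 0 + 8·t and substitute into x ≡ 0 (mod 12): 8·t ≡ 0 − 0 = 0 (mod 12).
    Divide the congruence (and modulus) by g = 4: 2·t ≡ 0 (mod 3).
    The inverse of 2 mod 3 is 2 (since 2·2 = 4 = 1·3 + 1), so t ≡ 2·0 = 0 ≡ 0 (mod 3).
    Then x = 0 + 8·0 = 0, valid modulo lcm(8, 12) = 24: x ≡ 0 (mod 24).
  Combine with x ≡ 12 (mod 20): gcd(24, 20) = 4; 12 - 0 = 12, which IS divisible by 4, so compatible.
    Write x = 0 + 24·t and substitute into x ≡ 12 (mod 20): 24·t ≡ 12 − 0 = 12 (mod 20).
    Divide the congruence (and modulus) by g = 4: 6·t ≡ 3 (mod 5).
    Reduce coefficients mod 5: 1·t ≡ 3 (mod 5).
    So t ≡ 3 (mod 5).
    Then x = 0 + 24·3 = 72, valid modulo lcm(24, 20) = 120: x ≡ 72 (mod 120).
Verify: 72 mod 8 = 0, 72 mod 12 = 0, 72 mod 20 = 12.

x ≡ 72 (mod 120).


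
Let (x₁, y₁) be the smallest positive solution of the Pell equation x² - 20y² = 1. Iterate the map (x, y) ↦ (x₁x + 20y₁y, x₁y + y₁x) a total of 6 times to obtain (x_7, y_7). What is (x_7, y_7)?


Step 1: Find the fundamental solution (x₁, y₁) of x² - 20y² = 1.
  Expand √20 as a continued fraction. a₀ = ⌊√20⌋ = 4; iterate m_{k+1} = d_k·a_k − m_k, d_{k+1} = (20 − m_{k+1}²)/d_k, a_{k+1} = ⌊(a₀ + m_{k+1})/d_{k+1}⌋ (starting m₀ = 0, d₀ = 1), with convergents p_k = a_k·p_{k-1} + p_{k-2}, q_k = a_k·q_{k-1} + q_{k-2} (p₋₁ = 1, q₋₁ = 0):
  k = 0: a₀ = 4; p₀/q₀ = 4/1; p₀² − 20·q₀² = 16 − 20 = -4.
  k = 1: m = 4, d = 4, a = ⌊(4 + 4)/4⌋ = 2; p/q = (2·4 + 1)/(2·1 + 0) = 9/2; p² − 20·q² = 81 − 80 = 1.
  The first convergent with p² − 20·q² = 1 gives the fundamental solution (x₁, y₁) = (9, 2).
Step 2: Apply the recurrence (x_{n+1}, y_{n+1}) = (x₁x_n + 20y₁y_n, x₁y_n + y₁x_n) repeatedly.
  From (x_1, y_1) = (9, 2): x_2 = 9·9 + 20·2·2 = 161; y_2 = 9·2 + 2·9 = 36.
  From (x_2, y_2) = (161, 36): x_3 = 9·161 + 20·2·36 = 2889; y_3 = 9·36 + 2·161 = 646.
  From (x_3, y_3) = (2889, 646): x_4 = 9·2889 + 20·2·646 = 51841; y_4 = 9·646 + 2·2889 = 11592.
  From (x_4, y_4) = (51841, 11592): x_5 = 9·51841 + 20·2·11592 = 930249; y_5 = 9·11592 + 2·51841 = 208010.
  From (x_5, y_5) = (930249, 208010): x_6 = 9·930249 + 20·2·208010 = 16692641; y_6 = 9·208010 + 2·930249 = 3732588.
  From (x_6, y_6) = (16692641, 3732588): x_7 = 9·16692641 + 20·2·3732588 = 299537289; y_7 = 9·3732588 + 2·16692641 = 66978574.
Step 3: Verify x_7² - 20·y_7² = 89722587501469521 - 89722587501469520 = 1 (should be 1). ✓

(x_1, y_1) = (9, 2); (x_7, y_7) = (299537289, 66978574).


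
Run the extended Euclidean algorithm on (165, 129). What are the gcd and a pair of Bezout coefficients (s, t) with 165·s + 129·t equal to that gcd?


Euclidean algorithm on (165, 129) — divide until remainder is 0:
  165 = 1 · 129 + 36
  129 = 3 · 36 + 21
  36 = 1 · 21 + 15
  21 = 1 · 15 + 6
  15 = 2 · 6 + 3
  6 = 2 · 3 + 0
gcd(165, 129) = 3.
Track Bezout coefficients alongside the remainders: start with r₀ = 165 = a·1 + b·0 (s = 1, t = 0) and r₁ = 129 = a·0 + b·1 (s = 0, t = 1); each new remainder r_{k+1} = r_{k-1} − q_k·r_k inherits s_{k+1} = s_{k-1} − q_k·s_k, t_{k+1} = t_{k-1} − q_k·t_k, so r_k = a·s_k + b·t_k at every step:
  q = 1: r = 36, s = 1 − 1·0 = 1, t = 0 − 1·1 = -1  (check: 165·1 + 129·(-1) = 36)
  q = 3: r = 21, s = 0 − 3·1 = -3, t = 1 − 3·(-1) = 4  (check: 165·(-3) + 129·4 = 21)
  q = 1: r = 15, s = 1 − 1·(-3) = 4, t = -1 − 1·4 = -5  (check: 165·4 + 129·(-5) = 15)
  q = 1: r = 6, s = -3 − 1·4 = -7, t = 4 − 1·(-5) = 9  (check: 165·(-7) + 129·9 = 6)
  q = 2: r = 3, s = 4 − 2·(-7) = 18, t = -5 − 2·9 = -23  (check: 165·18 + 129·(-23) = 3)
The row with r = 3 (the gcd) gives the Bezout coefficients s = 18, t = -23.
Result: 165 · (18) + 129 · (-23) = 3.

gcd(165, 129) = 3; s = 18, t = -23 (check: 165·18 + 129·(-23) = 3).


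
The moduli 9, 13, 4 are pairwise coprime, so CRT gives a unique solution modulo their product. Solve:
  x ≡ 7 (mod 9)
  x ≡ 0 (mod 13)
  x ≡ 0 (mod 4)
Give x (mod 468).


Moduli 9, 13, 4 are pairwise coprime; by CRT there is a unique solution modulo M = 9 · 13 · 4 = 468.
Solve pairwise, accumulating the modulus:
  Start with x ≡ 7 (mod 9).
  Combine with x ≡ 0 (mod 13): since gcd(9, 13) = 1, we get a unique residue mod 117.
    Write x = 7 + 9·t and substitute into x ≡ 0 (mod 13): 9·t ≡ 0 − 7 = -7 (mod 13).
    Reduce coefficients mod 13: 9·t ≡ 6 (mod 13).
    The inverse of 9 mod 13 is 3 (since 9·3 = 27 = 2·13 + 1), so t ≡ 3·6 = 18 ≡ 5 (mod 13).
    Then x = 7 + 9·5 = 52, valid modulo lcm(9, 13) = 117: x ≡ 52 (mod 117).
  Combine with x ≡ 0 (mod 4): since gcd(117, 4) = 1, we get a unique residue mod 468.
    Write x = 52 + 117·t and substitute into x ≡ 0 (mod 4): 117·t ≡ 0 − 52 = -52 (mod 4).
    Reduce coefficients mod 4: 1·t ≡ 0 (mod 4).
    So t ≡ 0 (mod 4).
    Then x = 52 + 117·0 = 52, valid modulo lcm(117, 4) = 468: x ≡ 52 (mod 468).
Verify: 52 mod 9 = 7 ✓, 52 mod 13 = 0 ✓, 52 mod 4 = 0 ✓.

x ≡ 52 (mod 468).
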